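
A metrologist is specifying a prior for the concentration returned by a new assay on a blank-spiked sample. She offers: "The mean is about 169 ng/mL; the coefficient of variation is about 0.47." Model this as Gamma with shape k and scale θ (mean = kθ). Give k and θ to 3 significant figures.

For Gamma(k, scale θ): mean = kθ, variance = kθ², so CV = 1/√k.
CV = 0.47, hence k = 1/CV² = 4.53.
Then θ = mean/k = 169/4.53 = 37.3.

k ≈ 4.53, θ ≈ 37.3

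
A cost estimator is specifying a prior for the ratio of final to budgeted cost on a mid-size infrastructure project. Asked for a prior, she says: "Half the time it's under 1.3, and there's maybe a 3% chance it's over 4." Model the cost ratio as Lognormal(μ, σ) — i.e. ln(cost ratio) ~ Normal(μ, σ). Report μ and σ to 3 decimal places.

μ ≈ 0.262, σ ≈ 0.598

If T ~ Lognormal(μ,σ) then ln T ~ Normal(μ,σ), so the p-quantile of ln T is μ + z_p·σ.
ln(1.3) = 0.2624 and ln(4) = 1.386; z_{0.5} = 0, z_{0.97} = 1.881.
σ = (1.386 − 0.2624)/(1.881 − (0)) = 0.598.
μ = 0.2624 − (0)·0.598 = 0.262.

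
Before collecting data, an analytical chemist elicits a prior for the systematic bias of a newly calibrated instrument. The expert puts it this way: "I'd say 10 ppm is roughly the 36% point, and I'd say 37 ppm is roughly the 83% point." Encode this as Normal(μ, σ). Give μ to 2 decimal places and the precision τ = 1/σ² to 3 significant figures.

For Normal(μ,σ), the p-quantile is μ + z_p·σ. Here z_{0.36} = -0.3585, z_{0.83} = 0.9542.
So 10 = μ − 0.3585σ and 37 = μ + 0.9542σ.
Subtracting: σ = (37 − 10)/(0.9542 − (-0.3585)) = 20.57.
Then μ = 10 − (-0.3585)·20.57 = 17.37.
Precision τ = 1/σ² = 1/20.57² = 0.00236.

μ = 17.37, τ = 0.00236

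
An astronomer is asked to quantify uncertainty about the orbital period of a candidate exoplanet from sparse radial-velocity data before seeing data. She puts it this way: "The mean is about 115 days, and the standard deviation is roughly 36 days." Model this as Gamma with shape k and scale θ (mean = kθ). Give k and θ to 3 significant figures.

k ≈ 10.2, θ ≈ 11.3

For Gamma(k, scale θ): mean = kθ, variance = kθ², so CV = 1/√k.
CV = SD/mean = 36/115 = 0.313, hence k = 1/CV² = 10.2.
Then θ = mean/k = 115/10.2 = 11.3.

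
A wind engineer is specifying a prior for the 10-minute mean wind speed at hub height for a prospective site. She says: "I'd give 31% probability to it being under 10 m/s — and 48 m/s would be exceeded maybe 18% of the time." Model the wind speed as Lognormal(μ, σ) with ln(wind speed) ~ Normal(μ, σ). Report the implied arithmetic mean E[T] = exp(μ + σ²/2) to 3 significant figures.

If T ~ Lognormal(μ,σ) then ln T ~ Normal(μ,σ), so the p-quantile of ln T is μ + z_p·σ.
ln(10) = 2.303 and ln(48) = 3.871; z_{0.31} = -0.4959, z_{0.82} = 0.9154.
σ = (3.871 − 2.303)/(0.9154 − (-0.4959)) = 1.112.
μ = 2.303 − (-0.4959)·1.112 = 2.854.
E[T] = exp(μ + σ²/2) = exp(2.854 + 0.6178) = 32.2 m/s.

E[T] ≈ 32.2 m/s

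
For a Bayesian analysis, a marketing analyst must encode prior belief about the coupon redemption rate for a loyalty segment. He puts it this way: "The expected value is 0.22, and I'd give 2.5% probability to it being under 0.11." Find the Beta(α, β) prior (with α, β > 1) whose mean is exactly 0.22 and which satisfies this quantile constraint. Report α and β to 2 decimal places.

With mean 0.22 fixed, write α = 0.22s, β = 0.78s where s = α+β.
Need P(θ < 0.11) = 0.025 under Beta(0.22s, 0.78s). Normal approximation: (q−m)/√(m(1−m)/s) ≈ z_{0.025} = -1.96, so s ≈ 0.22·0.78·(-1.96)²/(0.11−0.22)² = 54.5.
At s = 54.5: P(θ<0.11) ≈ 0.012. Adjusting to match 0.025 gives s ≈ 42.11.
So α = 0.22·42.11 ≈ 9.26, β = 0.78·42.11 ≈ 32.85.

α ≈ 9.26, β ≈ 32.85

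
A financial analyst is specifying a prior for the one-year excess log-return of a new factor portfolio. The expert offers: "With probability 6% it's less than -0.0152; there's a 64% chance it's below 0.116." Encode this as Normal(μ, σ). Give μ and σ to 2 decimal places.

μ = 0.09, σ = 0.07

For Normal(μ,σ), the p-quantile is μ + z_p·σ. Here z_{0.06} = -1.555, z_{0.64} = 0.3585.
So -0.0152 = μ − 1.555σ and 0.116 = μ + 0.3585σ.
Subtracting: σ = (0.116 − -0.0152)/(0.3585 − (-1.555)) = 0.07.
Then μ = -0.0152 − (-1.555)·0.07 = 0.09.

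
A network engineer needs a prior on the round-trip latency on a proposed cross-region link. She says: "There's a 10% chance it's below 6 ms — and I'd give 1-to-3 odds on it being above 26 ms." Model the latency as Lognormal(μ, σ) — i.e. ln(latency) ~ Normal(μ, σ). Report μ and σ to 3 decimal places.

If T ~ Lognormal(μ,σ) then ln T ~ Normal(μ,σ), so the p-quantile of ln T is μ + z_p·σ.
ln(6) = 1.792 and ln(26) = 3.258; z_{0.1} = -1.282, z_{0.75} = 0.6745.
σ = (3.258 − 1.792)/(0.6745 − (-1.282)) = 0.750.
μ = 1.792 − (-1.282)·0.750 = 2.752.

μ ≈ 2.752, σ ≈ 0.750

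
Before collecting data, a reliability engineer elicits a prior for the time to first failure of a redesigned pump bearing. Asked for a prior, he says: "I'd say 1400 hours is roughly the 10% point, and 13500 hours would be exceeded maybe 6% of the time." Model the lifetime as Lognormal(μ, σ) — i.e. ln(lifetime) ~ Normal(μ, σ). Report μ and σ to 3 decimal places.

μ ≈ 8.268, σ ≈ 0.799

If T ~ Lognormal(μ,σ) then ln T ~ Normal(μ,σ), so the p-quantile of ln T is μ + z_p·σ.
ln(1400) = 7.244 and ln(13500) = 9.51; z_{0.1} = -1.282, z_{0.94} = 1.555.
σ = (9.51 − 7.244)/(1.555 − (-1.282)) = 0.799.
μ = 7.244 − (-1.282)·0.799 = 8.268.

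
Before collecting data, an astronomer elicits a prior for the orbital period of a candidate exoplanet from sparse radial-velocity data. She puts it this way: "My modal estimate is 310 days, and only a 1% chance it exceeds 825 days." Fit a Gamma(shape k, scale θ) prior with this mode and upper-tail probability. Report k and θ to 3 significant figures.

k ≈ 5.83, θ ≈ 64.2

Gamma(k,θ) with k>1 has mode (k−1)θ, so θ = 310/(k−1).
Need P(X < 825) = 0.99 with θ tied to k this way. Start at k = 2, θ = 310: P(X<825) ≈ 0.744.
Too low — raise k to concentrate. Iterating converges to k ≈ 5.83.
Then θ = 310/(5.83−1) ≈ 64.2.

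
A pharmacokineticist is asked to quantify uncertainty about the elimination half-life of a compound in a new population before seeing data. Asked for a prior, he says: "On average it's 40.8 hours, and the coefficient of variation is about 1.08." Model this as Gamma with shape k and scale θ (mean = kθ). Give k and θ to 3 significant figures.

For Gamma(k, scale θ): mean = kθ, variance = kθ², so CV = 1/√k.
CV = 1.08, hence k = 1/CV² = 0.857.
Then θ = mean/k = 40.8/0.857 = 47.6.

k ≈ 0.857, θ ≈ 47.6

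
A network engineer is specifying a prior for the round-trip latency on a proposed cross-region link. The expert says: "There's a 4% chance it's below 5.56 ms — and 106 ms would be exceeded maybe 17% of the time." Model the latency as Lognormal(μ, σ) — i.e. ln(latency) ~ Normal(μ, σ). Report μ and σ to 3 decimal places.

If T ~ Lognormal(μ,σ) then ln T ~ Normal(μ,σ), so the p-quantile of ln T is μ + z_p·σ.
ln(5.56) = 1.716 and ln(106) = 4.663; z_{0.04} = -1.751, z_{0.83} = 0.9542.
σ = (4.663 − 1.716)/(0.9542 − (-1.751)) = 1.090.
μ = 1.716 − (-1.751)·1.090 = 3.624.

μ ≈ 3.624, σ ≈ 1.090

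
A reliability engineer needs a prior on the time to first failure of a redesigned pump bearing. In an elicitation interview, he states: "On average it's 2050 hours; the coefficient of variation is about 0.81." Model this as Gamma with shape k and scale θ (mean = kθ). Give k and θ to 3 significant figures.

For Gamma(k, scale θ): mean = kθ, variance = kθ², so CV = 1/√k.
CV = 0.81, hence k = 1/CV² = 1.52.
Then θ = mean/k = 2050/1.52 = 1350.

k ≈ 1.52, θ ≈ 1350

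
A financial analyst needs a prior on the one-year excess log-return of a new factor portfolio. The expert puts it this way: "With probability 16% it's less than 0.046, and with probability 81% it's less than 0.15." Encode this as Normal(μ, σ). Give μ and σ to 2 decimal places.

μ = 0.10, σ = 0.06

For Normal(μ,σ), the p-quantile is μ + z_p·σ. Here z_{0.16} = -0.9945, z_{0.81} = 0.8779.
So 0.046 = μ − 0.9945σ and 0.15 = μ + 0.8779σ.
Subtracting: σ = (0.15 − 0.046)/(0.8779 − (-0.9945)) = 0.06.
Then μ = 0.046 − (-0.9945)·0.06 = 0.10.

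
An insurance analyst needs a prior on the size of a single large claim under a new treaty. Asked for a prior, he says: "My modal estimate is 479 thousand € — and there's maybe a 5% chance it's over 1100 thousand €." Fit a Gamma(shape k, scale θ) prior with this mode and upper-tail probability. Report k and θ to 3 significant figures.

k ≈ 4.96, θ ≈ 121

Gamma(k,θ) with k>1 has mode (k−1)θ, so θ = 479/(k−1).
Need P(X < 1100) = 0.95 with θ tied to k this way. Start at k = 2, θ = 479: P(X<1100) ≈ 0.668.
Too low — raise k to concentrate. Iterating converges to k ≈ 4.96.
Then θ = 479/(4.96−1) ≈ 121.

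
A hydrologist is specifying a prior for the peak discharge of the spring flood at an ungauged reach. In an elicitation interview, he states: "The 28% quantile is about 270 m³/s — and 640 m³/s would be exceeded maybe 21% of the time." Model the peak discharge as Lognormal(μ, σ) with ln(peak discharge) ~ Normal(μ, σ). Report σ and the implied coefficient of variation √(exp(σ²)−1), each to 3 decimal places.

σ ≈ 0.621, CV ≈ 0.686

If T ~ Lognormal(μ,σ) then ln T ~ Normal(μ,σ), so the p-quantile of ln T is μ + z_p·σ.
ln(270) = 5.598 and ln(640) = 6.461; z_{0.28} = -0.5828, z_{0.79} = 0.8064.
σ = (6.461 − 5.598)/(0.8064 − (-0.5828)) = 0.621.
μ = 5.598 − (-0.5828)·0.621 = 5.960.
CV = √(exp(σ²)−1) = √(exp(0.3859)−1) = 0.686.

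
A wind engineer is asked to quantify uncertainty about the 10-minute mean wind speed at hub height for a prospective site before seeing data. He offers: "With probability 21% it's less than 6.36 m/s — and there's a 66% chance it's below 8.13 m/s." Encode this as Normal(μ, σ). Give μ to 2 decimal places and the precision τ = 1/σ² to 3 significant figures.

μ = 7.53, τ = 0.474

The p-quantile of Normal(μ,σ) is μ + z_p·σ, with z_{0.21} = -0.8064 and z_{0.66} = 0.4125.
Eliminate σ: μ = (z₂·x₁ − z₁·x₂)/(z₂ − z₁) = (0.4125·6.36 − (-0.8064)·8.13)/1.219 = 7.53.
Then σ = (x₂ − x₁)/(z₂ − z₁) = (8.13 − 6.36)/1.219 = 1.45.
Precision τ = 1/σ² = 1/1.452² = 0.474.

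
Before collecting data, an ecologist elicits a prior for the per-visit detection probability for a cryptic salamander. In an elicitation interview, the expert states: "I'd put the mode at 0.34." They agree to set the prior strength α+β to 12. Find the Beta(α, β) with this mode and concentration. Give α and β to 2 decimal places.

α = 4.40, β = 7.60

For α,β > 1 the Beta mode is (α−1)/(α+β−2). With α+β = 12, the mode is (α−1)/10.
Set (α−1)/10 = 0.34 → α = 1 + 0.34·10 = 4.40.
β = 12 − α = 7.60.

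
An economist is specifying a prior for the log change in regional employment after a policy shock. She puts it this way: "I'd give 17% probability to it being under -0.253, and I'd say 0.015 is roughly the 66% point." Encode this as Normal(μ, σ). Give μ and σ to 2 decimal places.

The p-quantile of Normal(μ,σ) is μ + z_p·σ, with z_{0.17} = -0.9542 and z_{0.66} = 0.4125.
Eliminate σ: μ = (z₂·x₁ − z₁·x₂)/(z₂ − z₁) = (0.4125·-0.253 − (-0.9542)·0.015)/1.367 = -0.07.
Then σ = (x₂ − x₁)/(z₂ − z₁) = (0.015 − -0.253)/1.367 = 0.20.

μ = -0.07, σ = 0.20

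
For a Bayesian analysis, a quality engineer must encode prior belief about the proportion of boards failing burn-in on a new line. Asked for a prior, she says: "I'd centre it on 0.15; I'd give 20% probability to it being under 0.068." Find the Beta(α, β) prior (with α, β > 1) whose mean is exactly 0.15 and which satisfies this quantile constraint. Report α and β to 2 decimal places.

With mean 0.15 fixed, write α = 0.15s, β = 0.85s where s = α+β.
Need P(θ < 0.068) = 0.2 under Beta(0.15s, 0.85s). Normal approximation: (q−m)/√(m(1−m)/s) ≈ z_{0.2} = -0.842, so s ≈ 0.15·0.85·(-0.842)²/(0.068−0.15)² = 13.4.
At s = 13.4: P(θ<0.068) ≈ 0.202. Adjusting to match 0.2 gives s ≈ 13.55.
So α = 0.15·13.55 ≈ 2.03, β = 0.85·13.55 ≈ 11.52.

α ≈ 2.03, β ≈ 11.52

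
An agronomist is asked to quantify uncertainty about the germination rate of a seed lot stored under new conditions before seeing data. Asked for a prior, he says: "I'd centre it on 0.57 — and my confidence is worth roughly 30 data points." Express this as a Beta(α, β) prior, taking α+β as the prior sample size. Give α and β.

Under the effective-sample-size interpretation, Beta(α, β) has prior mean α/(α+β) and prior sample size α+β.
So α+β = 30 and α/(α+β) = 0.57, giving α = 0.57·30 = 17.1 and β = 30 − 17.1 = 12.9.

α = 17.1, β = 12.9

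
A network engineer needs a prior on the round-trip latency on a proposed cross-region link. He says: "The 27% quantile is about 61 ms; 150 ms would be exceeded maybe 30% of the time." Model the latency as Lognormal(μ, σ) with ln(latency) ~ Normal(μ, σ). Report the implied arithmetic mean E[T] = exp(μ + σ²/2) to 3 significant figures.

E[T] ≈ 135 ms

If T ~ Lognormal(μ,σ) then ln T ~ Normal(μ,σ), so the p-quantile of ln T is μ + z_p·σ.
ln(61) = 4.111 and ln(150) = 5.011; z_{0.27} = -0.6128, z_{0.7} = 0.5244.
σ = (5.011 − 4.111)/(0.5244 − (-0.6128)) = 0.791.
μ = 4.111 − (-0.6128)·0.791 = 4.596.
E[T] = exp(μ + σ²/2) = exp(4.596 + 0.3130) = 135 ms.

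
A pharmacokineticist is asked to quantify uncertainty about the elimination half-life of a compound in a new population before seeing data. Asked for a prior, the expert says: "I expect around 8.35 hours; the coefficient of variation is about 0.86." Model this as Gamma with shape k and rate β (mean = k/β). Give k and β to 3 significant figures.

k ≈ 1.35, β ≈ 0.162

For Gamma(k, rate β): mean = k/β, variance = k/β², so CV = 1/√k.
CV = 0.86, hence k = 1/CV² = 1.35.
Then β = k/mean = 1.35/8.35 = 0.162.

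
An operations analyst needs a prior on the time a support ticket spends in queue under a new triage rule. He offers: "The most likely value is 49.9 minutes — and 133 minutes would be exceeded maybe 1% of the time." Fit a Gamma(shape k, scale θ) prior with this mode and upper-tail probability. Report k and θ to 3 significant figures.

k ≈ 5.82, θ ≈ 10.4

Gamma(k,θ) with k>1 has mode (k−1)θ, so θ = 49.9/(k−1).
Need P(X < 133) = 0.99 with θ tied to k this way. Start at k = 2, θ = 49.9: P(X<133) ≈ 0.745.
Too low — raise k to concentrate. Iterating converges to k ≈ 5.82.
Then θ = 49.9/(5.82−1) ≈ 10.4.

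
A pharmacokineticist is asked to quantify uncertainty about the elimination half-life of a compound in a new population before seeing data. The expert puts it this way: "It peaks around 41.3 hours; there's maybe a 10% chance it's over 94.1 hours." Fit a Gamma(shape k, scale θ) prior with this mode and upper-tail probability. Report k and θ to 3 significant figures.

Gamma(k,θ) with k>1 has mode (k−1)θ, so θ = 41.3/(k−1).
Need P(X < 94.1) = 0.9 with θ tied to k this way. Start at k = 2, θ = 41.3: P(X<94.1) ≈ 0.664.
Too low — raise k to concentrate. Iterating converges to k ≈ 3.84.
Then θ = 41.3/(3.84−1) ≈ 14.6.

k ≈ 3.84, θ ≈ 14.6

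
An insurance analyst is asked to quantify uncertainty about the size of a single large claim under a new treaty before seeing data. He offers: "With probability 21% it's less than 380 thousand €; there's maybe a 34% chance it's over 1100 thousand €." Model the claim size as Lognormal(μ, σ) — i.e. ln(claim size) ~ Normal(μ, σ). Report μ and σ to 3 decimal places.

If T ~ Lognormal(μ,σ) then ln T ~ Normal(μ,σ), so the p-quantile of ln T is μ + z_p·σ.
ln(380) = 5.94 and ln(1100) = 7.003; z_{0.21} = -0.8064, z_{0.66} = 0.4125.
σ = (7.003 − 5.94)/(0.4125 − (-0.8064)) = 0.872.
μ = 5.94 − (-0.8064)·0.872 = 6.643.

μ ≈ 6.643, σ ≈ 0.872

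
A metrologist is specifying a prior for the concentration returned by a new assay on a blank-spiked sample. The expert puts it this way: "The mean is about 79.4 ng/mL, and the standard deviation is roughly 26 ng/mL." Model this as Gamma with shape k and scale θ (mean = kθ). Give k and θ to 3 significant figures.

k ≈ 9.33, θ ≈ 8.51

For Gamma(k, scale θ): mean = kθ, variance = kθ², so CV = 1/√k.
CV = SD/mean = 26/79.4 = 0.3275, hence k = 1/CV² = 9.33.
Then θ = mean/k = 79.4/9.33 = 8.51.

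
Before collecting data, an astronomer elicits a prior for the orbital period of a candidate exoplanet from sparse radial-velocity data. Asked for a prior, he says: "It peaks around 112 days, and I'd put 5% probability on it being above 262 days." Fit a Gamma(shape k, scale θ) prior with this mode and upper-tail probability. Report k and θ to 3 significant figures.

k ≈ 4.79, θ ≈ 29.6

Gamma(k,θ) with k>1 has mode (k−1)θ, so θ = 112/(k−1).
Need P(X < 262) = 0.95 with θ tied to k this way. Start at k = 2, θ = 112: P(X<262) ≈ 0.678.
Too low — raise k to concentrate. Iterating converges to k ≈ 4.79.
Then θ = 112/(4.79−1) ≈ 29.6.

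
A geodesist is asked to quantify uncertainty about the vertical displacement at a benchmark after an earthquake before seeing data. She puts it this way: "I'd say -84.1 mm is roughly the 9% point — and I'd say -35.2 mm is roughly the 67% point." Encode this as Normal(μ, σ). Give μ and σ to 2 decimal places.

The p-quantile of Normal(μ,σ) is μ + z_p·σ, with z_{0.09} = -1.341 and z_{0.67} = 0.4399.
Eliminate σ: μ = (z₂·x₁ − z₁·x₂)/(z₂ − z₁) = (0.4399·-84.1 − (-1.341)·-35.2)/1.781 = -47.28.
Then σ = (x₂ − x₁)/(z₂ − z₁) = (-35.2 − -84.1)/1.781 = 27.46.

μ = -47.28, σ = 27.46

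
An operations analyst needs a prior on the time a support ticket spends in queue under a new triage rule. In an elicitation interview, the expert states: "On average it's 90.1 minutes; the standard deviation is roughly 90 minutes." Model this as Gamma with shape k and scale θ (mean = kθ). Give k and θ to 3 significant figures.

k ≈ 1, θ ≈ 89.9

For Gamma(k, scale θ): mean = kθ, variance = kθ², so CV = 1/√k.
CV = SD/mean = 90/90.1 = 0.9989, hence k = 1/CV² = 1.
Then θ = mean/k = 90.1/1 = 89.9.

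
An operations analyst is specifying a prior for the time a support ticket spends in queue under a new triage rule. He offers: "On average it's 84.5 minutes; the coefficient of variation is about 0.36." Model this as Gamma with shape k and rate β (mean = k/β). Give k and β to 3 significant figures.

For Gamma(k, rate β): mean = k/β, variance = k/β², so CV = 1/√k.
CV = 0.36, hence k = 1/CV² = 7.72.
Then β = k/mean = 7.72/84.5 = 0.0913.

k ≈ 7.72, β ≈ 0.0913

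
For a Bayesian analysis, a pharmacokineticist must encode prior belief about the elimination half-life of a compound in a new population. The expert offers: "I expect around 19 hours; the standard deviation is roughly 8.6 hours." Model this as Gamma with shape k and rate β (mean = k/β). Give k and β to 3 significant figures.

For Gamma(k, rate β): mean = k/β, variance = k/β², so CV = 1/√k.
CV = SD/mean = 8.6/19 = 0.4526, hence k = 1/CV² = 4.88.
Then β = k/mean = 4.88/19 = 0.257.

k ≈ 4.88, β ≈ 0.257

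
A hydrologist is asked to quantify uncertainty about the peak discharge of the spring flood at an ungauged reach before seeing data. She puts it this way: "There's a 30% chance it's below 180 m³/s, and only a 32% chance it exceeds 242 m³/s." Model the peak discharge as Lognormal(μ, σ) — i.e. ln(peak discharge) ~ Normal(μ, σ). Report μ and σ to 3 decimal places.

μ ≈ 5.349, σ ≈ 0.298

If T ~ Lognormal(μ,σ) then ln T ~ Normal(μ,σ), so the p-quantile of ln T is μ + z_p·σ.
ln(180) = 5.193 and ln(242) = 5.489; z_{0.3} = -0.5244, z_{0.68} = 0.4677.
σ = (5.489 − 5.193)/(0.4677 − (-0.5244)) = 0.298.
μ = 5.193 − (-0.5244)·0.298 = 5.349.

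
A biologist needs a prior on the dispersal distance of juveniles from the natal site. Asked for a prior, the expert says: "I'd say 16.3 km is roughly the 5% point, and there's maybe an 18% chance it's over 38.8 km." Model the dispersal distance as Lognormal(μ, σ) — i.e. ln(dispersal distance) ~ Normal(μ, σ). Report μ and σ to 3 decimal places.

μ ≈ 3.348, σ ≈ 0.339

If T ~ Lognormal(μ,σ) then ln T ~ Normal(μ,σ), so the p-quantile of ln T is μ + z_p·σ.
ln(16.3) = 2.791 and ln(38.8) = 3.658; z_{0.05} = -1.645, z_{0.82} = 0.9154.
σ = (3.658 − 2.791)/(0.9154 − (-1.645)) = 0.339.
μ = 2.791 − (-1.645)·0.339 = 3.348.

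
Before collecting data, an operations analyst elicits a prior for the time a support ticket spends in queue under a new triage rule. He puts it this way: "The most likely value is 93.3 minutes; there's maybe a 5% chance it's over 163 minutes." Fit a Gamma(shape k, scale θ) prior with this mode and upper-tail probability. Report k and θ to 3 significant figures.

Gamma(k,θ) with k>1 has mode (k−1)θ, so θ = 93.3/(k−1).
Need P(X < 163) = 0.95 with θ tied to k this way. Start at k = 2, θ = 93.3: P(X<163) ≈ 0.521.
Too low — raise k to concentrate. Iterating converges to k ≈ 9.96.
Then θ = 93.3/(9.96−1) ≈ 10.4.

k ≈ 9.96, θ ≈ 10.4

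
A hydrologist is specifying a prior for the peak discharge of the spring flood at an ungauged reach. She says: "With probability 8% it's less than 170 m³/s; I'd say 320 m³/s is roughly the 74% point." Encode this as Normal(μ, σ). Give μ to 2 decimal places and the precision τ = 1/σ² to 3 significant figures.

μ = 272.89, τ = 0.000186

The p-quantile of Normal(μ,σ) is μ + z_p·σ, with z_{0.08} = -1.405 and z_{0.74} = 0.6433.
Eliminate σ: μ = (z₂·x₁ − z₁·x₂)/(z₂ − z₁) = (0.6433·170 − (-1.405)·320)/2.048 = 272.89.
Then σ = (x₂ − x₁)/(z₂ − z₁) = (320 − 170)/2.048 = 73.23.
Precision τ = 1/σ² = 1/73.23² = 0.000186.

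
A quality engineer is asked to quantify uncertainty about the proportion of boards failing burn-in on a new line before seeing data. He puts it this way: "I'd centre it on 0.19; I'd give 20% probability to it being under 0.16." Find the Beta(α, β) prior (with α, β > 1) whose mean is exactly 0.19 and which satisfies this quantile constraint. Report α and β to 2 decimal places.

α ≈ 23.63, β ≈ 100.72

With mean 0.19 fixed, write α = 0.19s, β = 0.81s where s = α+β.
Need P(θ < 0.16) = 0.2 under Beta(0.19s, 0.81s). Normal approximation: (q−m)/√(m(1−m)/s) ≈ z_{0.2} = -0.842, so s ≈ 0.19·0.81·(-0.842)²/(0.16−0.19)² = 121.1.
At s = 121.1: P(θ<0.16) ≈ 0.203. Adjusting to match 0.2 gives s ≈ 124.34.
So α = 0.19·124.34 ≈ 23.63, β = 0.81·124.34 ≈ 100.72.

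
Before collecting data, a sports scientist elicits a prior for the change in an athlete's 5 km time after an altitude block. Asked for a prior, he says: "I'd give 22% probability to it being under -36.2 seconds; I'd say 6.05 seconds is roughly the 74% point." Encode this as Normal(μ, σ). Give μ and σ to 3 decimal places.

The p-quantile of Normal(μ,σ) is μ + z_p·σ, with z_{0.22} = -0.7722 and z_{0.74} = 0.6433.
Eliminate σ: μ = (z₂·x₁ − z₁·x₂)/(z₂ − z₁) = (0.6433·-36.2 − (-0.7722)·6.05)/1.416 = -13.152.
Then σ = (x₂ − x₁)/(z₂ − z₁) = (6.05 − -36.2)/1.416 = 29.847.

μ = -13.152, σ = 29.847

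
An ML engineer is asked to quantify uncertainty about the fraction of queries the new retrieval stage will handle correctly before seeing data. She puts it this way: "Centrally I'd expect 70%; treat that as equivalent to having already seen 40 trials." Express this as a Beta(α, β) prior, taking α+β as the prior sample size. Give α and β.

Under the effective-sample-size interpretation, Beta(α, β) has prior mean α/(α+β) and prior sample size α+β.
So α+β = 40 and α/(α+β) = 0.7, giving α = 0.7·40 = 28 and β = 40 − 28 = 12.

α = 28, β = 12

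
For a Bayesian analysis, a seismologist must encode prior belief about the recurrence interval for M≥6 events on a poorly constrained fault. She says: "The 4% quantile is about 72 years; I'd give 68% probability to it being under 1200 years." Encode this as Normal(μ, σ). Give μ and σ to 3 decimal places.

The p-quantile of Normal(μ,σ) is μ + z_p·σ, with z_{0.04} = -1.751 and z_{0.68} = 0.4677.
Eliminate σ: μ = (z₂·x₁ − z₁·x₂)/(z₂ − z₁) = (0.4677·72 − (-1.751)·1200)/2.218 = 962.185.
Then σ = (x₂ − x₁)/(z₂ − z₁) = (1200 − 72)/2.218 = 508.478.

μ = 962.185, σ = 508.478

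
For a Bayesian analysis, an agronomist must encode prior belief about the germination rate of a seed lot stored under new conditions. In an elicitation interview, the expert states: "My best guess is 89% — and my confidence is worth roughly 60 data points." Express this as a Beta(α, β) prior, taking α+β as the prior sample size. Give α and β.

Under the effective-sample-size interpretation, Beta(α, β) has prior mean α/(α+β) and prior sample size α+β.
So α+β = 60 and α/(α+β) = 0.89, giving α = 0.89·60 = 53.4 and β = 60 − 53.4 = 6.6.

α = 53.4, β = 6.6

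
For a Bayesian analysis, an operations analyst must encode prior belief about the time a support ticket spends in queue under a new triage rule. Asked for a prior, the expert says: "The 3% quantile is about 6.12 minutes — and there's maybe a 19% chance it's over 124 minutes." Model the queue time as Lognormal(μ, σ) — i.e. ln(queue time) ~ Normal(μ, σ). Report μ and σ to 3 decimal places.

μ ≈ 3.863, σ ≈ 1.091

If T ~ Lognormal(μ,σ) then ln T ~ Normal(μ,σ), so the p-quantile of ln T is μ + z_p·σ.
ln(6.12) = 1.812 and ln(124) = 4.82; z_{0.03} = -1.881, z_{0.81} = 0.8779.
σ = (4.82 − 1.812)/(0.8779 − (-1.881)) = 1.091.
μ = 1.812 − (-1.881)·1.091 = 3.863.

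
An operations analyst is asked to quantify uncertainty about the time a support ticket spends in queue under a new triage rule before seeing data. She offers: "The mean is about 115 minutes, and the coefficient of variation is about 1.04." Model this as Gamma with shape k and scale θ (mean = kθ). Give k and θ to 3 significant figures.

For Gamma(k, scale θ): mean = kθ, variance = kθ², so CV = 1/√k.
CV = 1.04, hence k = 1/CV² = 0.925.
Then θ = mean/k = 115/0.925 = 124.

k ≈ 0.925, θ ≈ 124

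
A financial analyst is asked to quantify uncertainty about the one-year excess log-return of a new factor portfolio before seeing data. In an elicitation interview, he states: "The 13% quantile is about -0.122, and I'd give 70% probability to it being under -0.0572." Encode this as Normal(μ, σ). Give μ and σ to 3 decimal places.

For Normal(μ,σ), the p-quantile is μ + z_p·σ. Here z_{0.13} = -1.126, z_{0.7} = 0.5244.
So -0.122 = μ − 1.126σ and -0.0572 = μ + 0.5244σ.
Subtracting: σ = (-0.0572 − -0.122)/(0.5244 − (-1.126)) = 0.039.
Then μ = -0.122 − (-1.126)·0.039 = -0.078.

μ = -0.078, σ = 0.039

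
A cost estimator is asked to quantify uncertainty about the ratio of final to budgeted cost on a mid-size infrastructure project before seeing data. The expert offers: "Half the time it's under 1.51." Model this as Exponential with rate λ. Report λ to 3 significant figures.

Exponential median = ln 2 / λ, so λ = ln 2 / 1.51 = 0.459.

λ ≈ 0.459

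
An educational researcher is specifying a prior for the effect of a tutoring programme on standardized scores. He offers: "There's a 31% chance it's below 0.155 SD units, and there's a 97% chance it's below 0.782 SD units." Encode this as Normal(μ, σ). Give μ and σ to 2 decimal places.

μ = 0.29, σ = 0.26

The p-quantile of Normal(μ,σ) is μ + z_p·σ, with z_{0.31} = -0.4959 and z_{0.97} = 1.881.
Eliminate σ: μ = (z₂·x₁ − z₁·x₂)/(z₂ − z₁) = (1.881·0.155 − (-0.4959)·0.782)/2.377 = 0.29.
Then σ = (x₂ − x₁)/(z₂ − z₁) = (0.782 − 0.155)/2.377 = 0.26.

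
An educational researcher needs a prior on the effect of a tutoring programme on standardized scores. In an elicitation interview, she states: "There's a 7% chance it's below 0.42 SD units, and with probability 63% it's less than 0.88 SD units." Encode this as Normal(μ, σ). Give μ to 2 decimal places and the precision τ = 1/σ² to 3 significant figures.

μ = 0.80, τ = 15.4

The p-quantile of Normal(μ,σ) is μ + z_p·σ, with z_{0.07} = -1.476 and z_{0.63} = 0.3319.
Eliminate σ: μ = (z₂·x₁ − z₁·x₂)/(z₂ − z₁) = (0.3319·0.42 − (-1.476)·0.88)/1.808 = 0.80.
Then σ = (x₂ − x₁)/(z₂ − z₁) = (0.88 − 0.42)/1.808 = 0.25.
Precision τ = 1/σ² = 1/0.2545² = 15.4.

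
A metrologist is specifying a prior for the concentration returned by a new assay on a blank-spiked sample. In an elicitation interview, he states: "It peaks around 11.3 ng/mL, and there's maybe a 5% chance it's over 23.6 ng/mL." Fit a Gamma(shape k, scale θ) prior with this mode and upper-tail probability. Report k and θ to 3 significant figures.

Gamma(k,θ) with k>1 has mode (k−1)θ, so θ = 11.3/(k−1).
Need P(X < 23.6) = 0.95 with θ tied to k this way. Start at k = 2, θ = 11.3: P(X<23.6) ≈ 0.617.
Too low — raise k to concentrate. Iterating converges to k ≈ 6.09.
Then θ = 11.3/(6.09−1) ≈ 2.22.

k ≈ 6.09, θ ≈ 2.22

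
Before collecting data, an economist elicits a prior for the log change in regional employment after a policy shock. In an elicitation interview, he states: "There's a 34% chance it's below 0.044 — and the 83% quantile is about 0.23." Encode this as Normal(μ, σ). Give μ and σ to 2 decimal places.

For Normal(μ,σ), the p-quantile is μ + z_p·σ. Here z_{0.34} = -0.4125, z_{0.83} = 0.9542.
So 0.044 = μ − 0.4125σ and 0.23 = μ + 0.9542σ.
Subtracting: σ = (0.23 − 0.044)/(0.9542 − (-0.4125)) = 0.14.
Then μ = 0.044 − (-0.4125)·0.14 = 0.10.

μ = 0.10, σ = 0.14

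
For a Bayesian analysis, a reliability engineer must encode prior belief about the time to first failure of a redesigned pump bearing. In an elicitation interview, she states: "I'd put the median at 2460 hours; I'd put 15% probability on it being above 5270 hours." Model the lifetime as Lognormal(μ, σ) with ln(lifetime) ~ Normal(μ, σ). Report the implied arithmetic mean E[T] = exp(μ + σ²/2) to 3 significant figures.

E[T] ≈ 3220 hours

If T ~ Lognormal(μ,σ) then ln T ~ Normal(μ,σ), so the p-quantile of ln T is μ + z_p·σ.
ln(2460) = 7.808 and ln(5270) = 8.57; z_{0.5} = 0, z_{0.85} = 1.036.
σ = (8.57 − 7.808)/(1.036 − (0)) = 0.735.
μ = 7.808 − (0)·0.735 = 7.808.
E[T] = exp(μ + σ²/2) = exp(7.808 + 0.2702) = 3220 hours.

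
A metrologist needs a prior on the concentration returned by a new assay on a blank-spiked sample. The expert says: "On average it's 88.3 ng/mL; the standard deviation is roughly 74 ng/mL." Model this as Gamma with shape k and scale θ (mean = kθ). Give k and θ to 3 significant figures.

For Gamma(k, scale θ): mean = kθ, variance = kθ², so CV = 1/√k.
CV = SD/mean = 74/88.3 = 0.8381, hence k = 1/CV² = 1.42.
Then θ = mean/k = 88.3/1.42 = 62.

k ≈ 1.42, θ ≈ 62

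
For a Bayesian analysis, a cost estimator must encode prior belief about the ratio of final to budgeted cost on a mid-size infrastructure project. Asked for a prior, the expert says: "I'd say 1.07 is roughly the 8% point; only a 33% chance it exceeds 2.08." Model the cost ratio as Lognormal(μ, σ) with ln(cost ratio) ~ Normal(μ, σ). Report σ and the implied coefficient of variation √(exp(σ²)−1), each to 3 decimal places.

σ ≈ 0.360, CV ≈ 0.372

If T ~ Lognormal(μ,σ) then ln T ~ Normal(μ,σ), so the p-quantile of ln T is μ + z_p·σ.
ln(1.07) = 0.06766 and ln(2.08) = 0.7324; z_{0.08} = -1.405, z_{0.67} = 0.4399.
σ = (0.7324 − 0.06766)/(0.4399 − (-1.405)) = 0.360.
μ = 0.06766 − (-1.405)·0.360 = 0.574.
CV = √(exp(σ²)−1) = √(exp(0.1298)−1) = 0.372.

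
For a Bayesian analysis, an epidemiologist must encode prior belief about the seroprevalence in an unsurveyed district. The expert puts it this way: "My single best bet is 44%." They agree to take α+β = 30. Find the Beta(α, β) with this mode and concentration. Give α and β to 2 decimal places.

For α,β > 1 the Beta mode is (α−1)/(α+β−2). With α+β = 30, the mode is (α−1)/28.
Set (α−1)/28 = 0.44 → α = 1 + 0.44·28 = 13.32.
β = 30 − α = 16.68.

α = 13.32, β = 16.68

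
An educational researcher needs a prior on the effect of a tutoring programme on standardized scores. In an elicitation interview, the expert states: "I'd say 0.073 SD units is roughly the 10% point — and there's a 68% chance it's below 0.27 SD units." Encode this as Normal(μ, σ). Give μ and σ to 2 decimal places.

μ = 0.22, σ = 0.11

The p-quantile of Normal(μ,σ) is μ + z_p·σ, with z_{0.1} = -1.282 and z_{0.68} = 0.4677.
Eliminate σ: μ = (z₂·x₁ − z₁·x₂)/(z₂ − z₁) = (0.4677·0.073 − (-1.282)·0.27)/1.749 = 0.22.
Then σ = (x₂ − x₁)/(z₂ − z₁) = (0.27 − 0.073)/1.749 = 0.11.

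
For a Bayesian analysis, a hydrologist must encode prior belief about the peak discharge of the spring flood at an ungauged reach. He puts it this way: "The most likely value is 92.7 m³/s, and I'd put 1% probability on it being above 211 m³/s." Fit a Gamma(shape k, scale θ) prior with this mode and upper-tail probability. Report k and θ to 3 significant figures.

k ≈ 8.08, θ ≈ 13.1

Gamma(k,θ) with k>1 has mode (k−1)θ, so θ = 92.7/(k−1).
Need P(X < 211) = 0.99 with θ tied to k this way. Start at k = 2, θ = 92.7: P(X<211) ≈ 0.664.
Too low — raise k to concentrate. Iterating converges to k ≈ 8.08.
Then θ = 92.7/(8.08−1) ≈ 13.1.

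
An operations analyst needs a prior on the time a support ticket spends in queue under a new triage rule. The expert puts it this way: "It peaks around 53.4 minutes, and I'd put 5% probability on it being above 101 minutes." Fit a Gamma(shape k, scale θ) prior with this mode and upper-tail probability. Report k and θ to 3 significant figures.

Gamma(k,θ) with k>1 has mode (k−1)θ, so θ = 53.4/(k−1).
Need P(X < 101) = 0.95 with θ tied to k this way. Start at k = 2, θ = 53.4: P(X<101) ≈ 0.564.
Too low — raise k to concentrate. Iterating converges to k ≈ 7.85.
Then θ = 53.4/(7.85−1) ≈ 7.8.

k ≈ 7.85, θ ≈ 7.8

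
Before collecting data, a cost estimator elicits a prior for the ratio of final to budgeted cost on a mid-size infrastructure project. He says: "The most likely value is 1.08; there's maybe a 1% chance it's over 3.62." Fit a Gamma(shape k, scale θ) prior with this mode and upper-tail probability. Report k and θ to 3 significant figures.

k ≈ 3.99, θ ≈ 0.361

Gamma(k,θ) with k>1 has mode (k−1)θ, so θ = 1.08/(k−1).
Need P(X < 3.62) = 0.99 with θ tied to k this way. Start at k = 2, θ = 1.08: P(X<3.62) ≈ 0.848.
Too low — raise k to concentrate. Iterating converges to k ≈ 3.99.
Then θ = 1.08/(3.99−1) ≈ 0.361.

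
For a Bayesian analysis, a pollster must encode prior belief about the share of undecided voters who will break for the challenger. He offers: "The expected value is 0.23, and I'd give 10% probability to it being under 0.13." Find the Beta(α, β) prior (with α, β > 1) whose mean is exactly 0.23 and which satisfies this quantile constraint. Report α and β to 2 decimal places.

With mean 0.23 fixed, write α = 0.23s, β = 0.77s where s = α+β.
Need P(θ < 0.13) = 0.1 under Beta(0.23s, 0.77s). Normal approximation: (q−m)/√(m(1−m)/s) ≈ z_{0.1} = -1.28, so s ≈ 0.23·0.77·(-1.28)²/(0.13−0.23)² = 29.1.
At s = 29.1: P(θ<0.13) ≈ 0.084. Adjusting to match 0.1 gives s ≈ 25.66.
So α = 0.23·25.66 ≈ 5.90, β = 0.77·25.66 ≈ 19.76.

α ≈ 5.90, β ≈ 19.76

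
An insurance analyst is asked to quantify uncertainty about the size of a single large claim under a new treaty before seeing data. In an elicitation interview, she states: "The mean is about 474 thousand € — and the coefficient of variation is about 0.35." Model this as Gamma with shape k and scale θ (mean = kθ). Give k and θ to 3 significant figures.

For Gamma(k, scale θ): mean = kθ, variance = kθ², so CV = 1/√k.
CV = 0.35, hence k = 1/CV² = 8.16.
Then θ = mean/k = 474/8.16 = 58.1.

k ≈ 8.16, θ ≈ 58.1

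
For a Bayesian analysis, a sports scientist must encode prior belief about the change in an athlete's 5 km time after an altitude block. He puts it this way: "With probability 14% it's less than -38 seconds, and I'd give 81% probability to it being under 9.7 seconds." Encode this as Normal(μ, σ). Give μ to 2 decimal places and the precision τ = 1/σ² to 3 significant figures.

μ = -11.68, τ = 0.00169

The p-quantile of Normal(μ,σ) is μ + z_p·σ, with z_{0.14} = -1.08 and z_{0.81} = 0.8779.
Eliminate σ: μ = (z₂·x₁ − z₁·x₂)/(z₂ − z₁) = (0.8779·-38 − (-1.08)·9.7)/1.958 = -11.68.
Then σ = (x₂ − x₁)/(z₂ − z₁) = (9.7 − -38)/1.958 = 24.36.
Precision τ = 1/σ² = 1/24.36² = 0.00169.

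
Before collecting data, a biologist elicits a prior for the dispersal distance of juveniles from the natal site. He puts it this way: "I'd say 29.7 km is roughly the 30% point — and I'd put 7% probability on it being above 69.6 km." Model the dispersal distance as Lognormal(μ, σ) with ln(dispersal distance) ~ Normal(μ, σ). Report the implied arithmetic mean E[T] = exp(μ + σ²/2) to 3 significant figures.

E[T] ≈ 40.7 km

If T ~ Lognormal(μ,σ) then ln T ~ Normal(μ,σ), so the p-quantile of ln T is μ + z_p·σ.
ln(29.7) = 3.391 and ln(69.6) = 4.243; z_{0.3} = -0.5244, z_{0.93} = 1.476.
σ = (4.243 − 3.391)/(1.476 − (-0.5244)) = 0.426.
μ = 3.391 − (-0.5244)·0.426 = 3.614.
E[T] = exp(μ + σ²/2) = exp(3.614 + 0.0906) = 40.7 km.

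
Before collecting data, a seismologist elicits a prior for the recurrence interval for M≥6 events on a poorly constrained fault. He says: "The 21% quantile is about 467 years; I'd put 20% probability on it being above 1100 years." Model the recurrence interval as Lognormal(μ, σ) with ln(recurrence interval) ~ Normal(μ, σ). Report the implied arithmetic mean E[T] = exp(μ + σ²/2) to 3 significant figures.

E[T] ≈ 813 years

If T ~ Lognormal(μ,σ) then ln T ~ Normal(μ,σ), so the p-quantile of ln T is μ + z_p·σ.
ln(467) = 6.146 and ln(1100) = 7.003; z_{0.21} = -0.8064, z_{0.8} = 0.8416.
σ = (7.003 − 6.146)/(0.8416 − (-0.8064)) = 0.520.
μ = 6.146 − (-0.8064)·0.520 = 6.566.
E[T] = exp(μ + σ²/2) = exp(6.566 + 0.1351) = 813 years.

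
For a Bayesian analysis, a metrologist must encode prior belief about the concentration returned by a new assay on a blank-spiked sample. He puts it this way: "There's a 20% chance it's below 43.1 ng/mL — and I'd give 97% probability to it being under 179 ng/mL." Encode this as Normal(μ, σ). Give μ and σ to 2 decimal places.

μ = 85.11, σ = 49.92

The p-quantile of Normal(μ,σ) is μ + z_p·σ, with z_{0.2} = -0.8416 and z_{0.97} = 1.881.
Eliminate σ: μ = (z₂·x₁ − z₁·x₂)/(z₂ − z₁) = (1.881·43.1 − (-0.8416)·179)/2.722 = 85.11.
Then σ = (x₂ − x₁)/(z₂ − z₁) = (179 − 43.1)/2.722 = 49.92.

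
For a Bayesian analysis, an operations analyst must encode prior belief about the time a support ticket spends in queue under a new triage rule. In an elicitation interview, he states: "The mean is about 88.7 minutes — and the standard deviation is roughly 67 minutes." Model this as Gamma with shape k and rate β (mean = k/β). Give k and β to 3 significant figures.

k ≈ 1.75, β ≈ 0.0198

For Gamma(k, rate β): mean = k/β, variance = k/β², so CV = 1/√k.
CV = SD/mean = 67/88.7 = 0.7554, hence k = 1/CV² = 1.75.
Then β = k/mean = 1.75/88.7 = 0.0198.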